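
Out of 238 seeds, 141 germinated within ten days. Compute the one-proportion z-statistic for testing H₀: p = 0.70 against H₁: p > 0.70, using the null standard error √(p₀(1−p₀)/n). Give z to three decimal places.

With x = 141 successes in n = 238, p̂ = 0.59244.
Under H₀, SE = √(p₀(1−p₀)/n) = √(0.70·0.30/238) = √0.000882353 = 0.029704.
Test statistic: z = -0.10756/0.029704 = -3.621.

z = -3.621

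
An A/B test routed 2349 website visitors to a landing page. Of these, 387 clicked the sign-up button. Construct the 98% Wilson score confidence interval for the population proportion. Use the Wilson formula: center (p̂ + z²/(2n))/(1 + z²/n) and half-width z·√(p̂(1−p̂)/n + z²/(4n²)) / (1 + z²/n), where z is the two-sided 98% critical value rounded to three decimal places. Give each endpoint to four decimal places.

p̂ = 387/2349 = 0.16475; z = 2.326, so z² = 5.410276.
Denominator 1 + z²/n = 1 + 5.410276/2349 = 1.002303.
Center = (0.16475 + 0.001152)/1.002303 = 0.16552.
Radicand: p̂(1−p̂)/n + z²/(4n²) = 0.000058582 + 0.000000245 = 0.000058827.
Half-width = 2.326·√0.000058827/1.002303 = 0.01780.
So the interval runs from 0.1477 to 0.1833.

(0.1477, 0.1833)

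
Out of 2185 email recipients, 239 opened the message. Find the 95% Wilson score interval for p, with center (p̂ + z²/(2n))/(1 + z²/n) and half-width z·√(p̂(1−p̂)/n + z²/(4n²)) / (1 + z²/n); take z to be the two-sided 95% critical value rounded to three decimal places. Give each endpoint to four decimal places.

Here p̂ = 239/2185 = 0.10938 and z = 1.960 (z² = 3.841600).
1 + z²/n = 1.001758.
Adjusted center: (0.10938 + z²/(2n))/1.001758 = 0.11007.
Radicand: p̂(1−p̂)/n + z²/(4n²) = 0.000044585 + 0.000000201 = 0.000044786.
Half-width = z·√(radicand)/denom = 1.960·0.006692/1.001758 = 0.01309.
Interval: 0.11007 ± 0.01309 → (0.0970, 0.1232).

(0.0970, 0.1232)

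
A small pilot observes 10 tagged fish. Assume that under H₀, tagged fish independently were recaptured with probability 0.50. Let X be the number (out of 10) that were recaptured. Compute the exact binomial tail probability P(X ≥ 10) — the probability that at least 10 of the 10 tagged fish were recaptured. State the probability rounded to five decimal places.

X is binomial with n = 10 and p = 0.50.
P(X ≥ 10) = C(10,10)·0.50^10·0.50^0.
= 0.000977 = 0.00098.

P = 0.00098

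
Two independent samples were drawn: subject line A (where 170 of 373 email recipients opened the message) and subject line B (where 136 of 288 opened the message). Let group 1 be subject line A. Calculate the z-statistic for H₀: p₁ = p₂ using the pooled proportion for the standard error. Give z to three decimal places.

p̂₁ = 170/373 = 0.45576, p̂₂ = 136/288 = 0.47222.
Pooled p̂ = (170+136)/(373+288) = 306/661 = 0.46293.
Pooled SE = √[0.2486262·0.00615319] ≈ 0.039113.
z = (p̂₁ − p̂₂)/SE = (0.45576 − 0.47222)/0.039113 = -0.01646/0.039113 = -0.421.

z = -0.421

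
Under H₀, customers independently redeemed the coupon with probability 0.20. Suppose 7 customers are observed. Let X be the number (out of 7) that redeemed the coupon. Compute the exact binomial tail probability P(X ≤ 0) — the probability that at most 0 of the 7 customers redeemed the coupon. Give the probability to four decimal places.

P = 0.2097

X ~ Binomial(n=7, p=0.20).
P(X ≤ 0) = C(7,0)·0.20^0·0.80^7.
= 0.209715 = 0.2097.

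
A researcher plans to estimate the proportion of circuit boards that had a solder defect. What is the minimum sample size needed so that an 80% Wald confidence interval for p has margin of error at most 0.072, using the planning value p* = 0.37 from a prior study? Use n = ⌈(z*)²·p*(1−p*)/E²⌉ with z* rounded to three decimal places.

n = 74

For 80% confidence, z* = 1.282.
p*(1−p*) = 0.37·0.63 = 0.2331.
(z*)²·p*(1−p*)/E² = 1.643524·0.2331/0.005184 = 73.902.
Rounding up, n = 74.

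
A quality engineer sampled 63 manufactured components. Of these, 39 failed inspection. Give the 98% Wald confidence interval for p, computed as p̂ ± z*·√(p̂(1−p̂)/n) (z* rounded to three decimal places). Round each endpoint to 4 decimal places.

(0.4767, 0.7614)

With x = 39 successes in n = 63, p̂ = 0.61905.
SE = √(p̂(1−p̂)/n) = √(0.235828/63) = 0.061182.
The 98% critical value is z* = 2.326.
Margin of error: 2.326 × 0.061182 = 0.14231.
Interval: 0.61905 ± 0.14231 → (0.4767, 0.7614).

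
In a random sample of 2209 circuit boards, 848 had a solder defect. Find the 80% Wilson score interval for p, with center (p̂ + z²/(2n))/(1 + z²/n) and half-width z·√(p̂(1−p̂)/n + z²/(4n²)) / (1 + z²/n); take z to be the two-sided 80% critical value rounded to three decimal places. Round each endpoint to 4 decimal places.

(0.3707, 0.3972)

Here p̂ = 848/2209 = 0.38388 and z = 1.282 (z² = 1.643524).
1 + z²/n = 1.000744.
Center = (0.38388 + 0.000372)/1.000744 = 0.38397.
Radicand: p̂(1−p̂)/n + z²/(4n²) = 0.000107070 + 0.000000084 = 0.000107154.
Half-width = 1.282·√0.000107154/1.000744 = 0.01326.
So the interval runs from 0.3707 to 0.3972.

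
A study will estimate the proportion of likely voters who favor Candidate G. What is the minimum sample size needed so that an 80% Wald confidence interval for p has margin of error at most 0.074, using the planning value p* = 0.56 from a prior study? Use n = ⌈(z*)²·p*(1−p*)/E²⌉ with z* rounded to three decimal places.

n = 74

For 80% confidence, z* = 1.282.
p*(1−p*) = 0.2464.
Required n before rounding: 1.643524 × 0.2464 / 0.074² = 73.953.
Rounding up, n = 74.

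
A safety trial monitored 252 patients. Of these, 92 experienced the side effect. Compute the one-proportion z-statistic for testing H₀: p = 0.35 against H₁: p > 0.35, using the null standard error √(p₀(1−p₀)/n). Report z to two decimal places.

With x = 92 successes in n = 252, p̂ = 0.36508.
Null standard error: √(0.35·0.65/252) = √0.000902778 = 0.030046.
z = (p̂ − p₀)/SE = (0.36508 − 0.35)/0.030046 = 0.50.

z = 0.50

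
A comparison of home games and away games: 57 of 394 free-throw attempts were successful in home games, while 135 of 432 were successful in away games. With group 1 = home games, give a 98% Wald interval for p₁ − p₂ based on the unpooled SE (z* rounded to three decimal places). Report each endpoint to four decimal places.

p̂₁ = 57/394 = 0.14467, p̂₂ = 135/432 = 0.31250; p̂₁ − p̂₂ = -0.16783.
SE = √(0.000314063 + 0.000497323) = √0.000811386 = 0.028485.
z* = 2.326 at the 98% level. Margin of error = 0.06626.
So the interval runs from -0.2341 to -0.1016.

(-0.2341, -0.1016)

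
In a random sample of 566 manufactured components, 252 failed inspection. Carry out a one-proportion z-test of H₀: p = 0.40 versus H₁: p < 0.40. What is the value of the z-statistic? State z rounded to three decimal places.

z = 2.196

Sample proportion p̂ = 252/566 = 0.44523.
Under H₀, SE = √(p₀(1−p₀)/n) = √(0.40·0.60/566) = √0.000424028 = 0.020592.
z = (0.44523 − 0.40)/0.020592 = 0.04523/0.020592 = 2.196.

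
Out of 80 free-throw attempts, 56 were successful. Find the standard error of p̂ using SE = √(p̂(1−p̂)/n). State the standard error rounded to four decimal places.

The sample proportion is 56/80 = 0.70000.
p̂(1−p̂) = 0.70000·0.30000 = 0.210000.
SE = √(0.210000/80) = 0.0512.

SE = 0.0512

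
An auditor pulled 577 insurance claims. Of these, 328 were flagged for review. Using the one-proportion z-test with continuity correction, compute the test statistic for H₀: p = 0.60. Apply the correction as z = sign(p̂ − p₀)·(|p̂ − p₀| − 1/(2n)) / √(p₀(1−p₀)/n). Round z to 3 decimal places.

z = -1.504

With x = 328 successes in n = 577, p̂ = 0.56846. p̂ − p₀ = -0.031542.
1/(2n) = 0.000867.
Corrected numerator: |-0.031542| − 0.000867 = 0.030675.
SE₀ = √(0.60·0.40/577) = 0.020395.
z = −0.030675/0.020395 = -1.504.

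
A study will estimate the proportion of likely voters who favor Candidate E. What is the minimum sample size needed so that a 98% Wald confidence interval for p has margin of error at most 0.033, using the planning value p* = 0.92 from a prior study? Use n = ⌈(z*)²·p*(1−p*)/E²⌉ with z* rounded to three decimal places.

For 98% confidence, z* = 2.326.
p*(1−p*) = 0.92·0.08 = 0.0736.
(z*)²·p*(1−p*)/E² = 5.410276·0.0736/0.001089 = 365.653.
Rounding up, n = 366.

n = 366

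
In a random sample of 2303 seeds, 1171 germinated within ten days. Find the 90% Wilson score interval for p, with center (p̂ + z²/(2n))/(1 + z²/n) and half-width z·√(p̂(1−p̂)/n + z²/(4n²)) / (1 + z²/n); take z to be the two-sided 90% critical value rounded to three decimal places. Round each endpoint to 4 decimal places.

(0.4913, 0.5256)

Here p̂ = 1171/2303 = 0.50847 and z = 1.645 (z² = 2.706025).
1 + z²/n = 1.001175.
Center = (0.50847 + 0.000588)/1.001175 = 0.50846.
Radicand: p̂(1−p̂)/n + z²/(4n²) = 0.000108523 + 0.000000128 = 0.000108651.
Half-width = z·√(radicand)/denom = 1.645·0.010424/1.001175 = 0.01713.
So the interval runs from 0.4913 to 0.5256.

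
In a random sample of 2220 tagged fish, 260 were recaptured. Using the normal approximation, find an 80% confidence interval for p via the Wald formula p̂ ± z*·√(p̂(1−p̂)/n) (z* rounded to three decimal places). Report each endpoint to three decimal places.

The sample proportion is 260/2220 = 0.11712.
SE(p̂) = √(0.11712·0.88288/2220) = 0.006825.
The 80% critical value is z* = 1.282.
Margin = 1.282·0.006825 = 0.00875.
So the interval runs from 0.108 to 0.126.

(0.108, 0.126)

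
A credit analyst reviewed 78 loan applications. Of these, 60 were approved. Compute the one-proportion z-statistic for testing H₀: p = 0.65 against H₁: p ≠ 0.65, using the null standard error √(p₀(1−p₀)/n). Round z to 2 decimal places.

z = 2.21

p̂ = 60/78 = 0.76923.
Under H₀, SE = √(p₀(1−p₀)/n) = √(0.65·0.35/78) = √0.002916667 = 0.054006.
z = (p̂ − p₀)/SE = (0.76923 − 0.65)/0.054006 = 2.21.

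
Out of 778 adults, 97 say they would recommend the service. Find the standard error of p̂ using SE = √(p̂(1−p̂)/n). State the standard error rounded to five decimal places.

SE = 0.01184

Sample proportion p̂ = 97/778 = 0.12468.
p̂(1−p̂) = 0.109135.
SE = √(0.109135/778) = √0.000140276 = 0.01184.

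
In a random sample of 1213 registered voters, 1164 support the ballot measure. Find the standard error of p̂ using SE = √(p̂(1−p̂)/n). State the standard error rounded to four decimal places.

SE = 0.0057

Sample proportion p̂ = 1164/1213 = 0.95960.
p̂(1−p̂) = 0.038768.
SE = √(0.038768/1213) = 0.0057.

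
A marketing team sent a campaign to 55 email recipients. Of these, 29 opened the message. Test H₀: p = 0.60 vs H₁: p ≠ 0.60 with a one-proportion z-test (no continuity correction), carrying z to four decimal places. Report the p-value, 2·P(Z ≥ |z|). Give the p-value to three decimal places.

p-value = 0.271

With x = 29 successes in n = 55, p̂ = 0.52727.
Null standard error: √(0.60·0.40/55) = √0.004363636 = 0.066058.
z = (p̂ − p₀)/SE = (29/55 − 0.60)/0.066058 ≈ -1.1010.
From the standard normal, 2·P(Z ≥ |z|) = 0.271.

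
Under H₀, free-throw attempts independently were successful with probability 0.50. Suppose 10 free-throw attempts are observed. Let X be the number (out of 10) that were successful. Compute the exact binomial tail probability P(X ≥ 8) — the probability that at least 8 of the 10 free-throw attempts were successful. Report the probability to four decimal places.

X is binomial with n = 10 and p = 0.50.
P(X ≥ 8) = C(10,8)·0.50^8·0.50^2 + C(10,9)·0.50^9·0.50^1 + C(10,10)·0.50^10·0.50^0.
= 0.043945 + 0.009766 + 0.000977 = 0.0547.

P = 0.0547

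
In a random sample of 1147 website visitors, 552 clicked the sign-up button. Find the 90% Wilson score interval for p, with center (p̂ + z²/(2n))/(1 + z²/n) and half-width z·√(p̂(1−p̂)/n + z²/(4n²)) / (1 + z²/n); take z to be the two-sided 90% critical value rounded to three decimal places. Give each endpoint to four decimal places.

Here p̂ = 552/1147 = 0.48126 and z = 1.645 (z² = 2.706025).
1 + z²/n = 1.002359.
Center = (0.48126 + 0.001180)/1.002359 = 0.48130.
Radicand: p̂(1−p̂)/n + z²/(4n²) = 0.000217654 + 0.000000514 = 0.000218168.
Half-width = z·√(radicand)/denom = 1.645·0.014771/1.002359 = 0.02424.
CI: 0.48130 ± 0.02424 = (0.4571, 0.5055).

(0.4571, 0.5055)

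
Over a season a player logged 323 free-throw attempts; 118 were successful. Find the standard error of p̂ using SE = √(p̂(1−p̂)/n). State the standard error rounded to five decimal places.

SE = 0.02679

The sample proportion is 118/323 = 0.36533.
p̂(1−p̂) = 0.36533·0.63467 = 0.231864.
Dividing by n and taking the root: √0.000717845 = 0.02679.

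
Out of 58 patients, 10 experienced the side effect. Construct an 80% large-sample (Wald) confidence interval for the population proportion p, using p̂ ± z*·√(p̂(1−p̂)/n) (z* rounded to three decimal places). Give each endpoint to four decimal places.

(0.1088, 0.2360)

The sample proportion is 10/58 = 0.17241.
SE(p̂) = √(0.17241·0.82759/58) = 0.049600.
For 80% confidence, z* = 1.282.
Margin of error: 1.282 × 0.049600 = 0.06359.
Interval: 0.17241 ± 0.06359 → (0.1088, 0.2360).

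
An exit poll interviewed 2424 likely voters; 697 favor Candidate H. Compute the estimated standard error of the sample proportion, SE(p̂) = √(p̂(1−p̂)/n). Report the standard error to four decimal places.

SE = 0.0092

Sample proportion p̂ = 697/2424 = 0.28754.
p̂(1−p̂) = 0.28754·0.71246 = 0.204861.
SE = √(0.204861/2424) = √0.000084514 = 0.0092.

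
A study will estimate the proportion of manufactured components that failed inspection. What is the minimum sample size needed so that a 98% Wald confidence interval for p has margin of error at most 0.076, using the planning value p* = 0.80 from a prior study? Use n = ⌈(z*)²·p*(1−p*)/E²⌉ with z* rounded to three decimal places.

The 98% critical value is z* = 2.326.
p*(1−p*) = 0.80·0.20 = 0.1600.
Required n before rounding: 5.410276 × 0.1600 / 0.076² = 149.869.
Rounding up, n = 150.

n = 150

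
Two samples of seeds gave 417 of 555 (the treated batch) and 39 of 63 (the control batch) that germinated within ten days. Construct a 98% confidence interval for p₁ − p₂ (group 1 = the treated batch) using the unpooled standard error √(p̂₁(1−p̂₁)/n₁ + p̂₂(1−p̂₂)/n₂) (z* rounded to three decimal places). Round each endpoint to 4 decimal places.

(-0.0163, 0.2809)

p̂₁ = 417/555 = 0.75135, p̂₂ = 39/63 = 0.61905; p̂₁ − p̂₂ = 0.13230.
SE = √(0.000336617 + 0.003743296) = √0.004079913 = 0.063874.
z* = 2.326 at the 98% level. Margin of error = 0.14857.
So the interval runs from -0.0163 to 0.2809.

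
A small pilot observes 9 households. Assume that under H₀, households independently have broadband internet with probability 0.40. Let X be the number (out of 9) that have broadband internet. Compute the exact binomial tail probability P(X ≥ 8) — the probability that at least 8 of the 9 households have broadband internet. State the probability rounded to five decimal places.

P = 0.00380

X is binomial with n = 9 and p = 0.40.
P(X ≥ 8) = C(9,8)·0.40^8·0.60^1 + C(9,9)·0.40^9·0.60^0.
= 0.003539 + 0.000262 = 0.00380.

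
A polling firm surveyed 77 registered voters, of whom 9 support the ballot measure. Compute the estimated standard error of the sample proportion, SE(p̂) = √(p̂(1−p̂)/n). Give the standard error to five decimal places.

SE = 0.03661

Sample proportion p̂ = 9/77 = 0.11688.
p̂(1−p̂) = 0.103219.
SE = √(0.103219/77) = √0.001340506 = 0.03661.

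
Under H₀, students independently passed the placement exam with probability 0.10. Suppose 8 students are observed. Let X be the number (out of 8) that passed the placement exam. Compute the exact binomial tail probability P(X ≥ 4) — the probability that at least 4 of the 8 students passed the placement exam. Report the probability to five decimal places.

X is binomial with n = 8 and p = 0.10.
P(X ≥ 4) = Σ_{j=4}^{8} C(8,j)·0.10^j·0.90^{8−j}.
= 0.004593 + 0.000408 + 0.000023 + 0.000001 + 0.000000 = 0.00502.

P = 0.00502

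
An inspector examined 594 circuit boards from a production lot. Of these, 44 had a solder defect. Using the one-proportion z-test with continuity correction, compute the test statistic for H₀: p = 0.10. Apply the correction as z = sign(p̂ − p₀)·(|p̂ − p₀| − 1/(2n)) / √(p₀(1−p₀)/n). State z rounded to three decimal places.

With x = 44 successes in n = 594, p̂ = 0.07407. p̂ − p₀ = -0.025926.
1/(2n) = 0.000842.
Corrected numerator: |-0.025926| − 0.000842 = 0.025084.
Under H₀, SE = √(p₀(1−p₀)/n) = √(0.10·0.90/594) = √0.000151515 = 0.012309.
z = (−)0.025084/0.012309 = -2.038.

z = -2.038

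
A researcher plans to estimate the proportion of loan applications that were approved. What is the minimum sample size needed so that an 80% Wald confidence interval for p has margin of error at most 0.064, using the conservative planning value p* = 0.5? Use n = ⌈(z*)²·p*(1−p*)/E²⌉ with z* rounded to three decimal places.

n = 101

For 80% confidence, z* = 1.282.
p*(1−p*) = 0.50·0.50 = 0.2500.
(z*)²·p*(1−p*)/E² = 1.643524·0.2500/0.004096 = 100.313.
Rounding up, n = 101.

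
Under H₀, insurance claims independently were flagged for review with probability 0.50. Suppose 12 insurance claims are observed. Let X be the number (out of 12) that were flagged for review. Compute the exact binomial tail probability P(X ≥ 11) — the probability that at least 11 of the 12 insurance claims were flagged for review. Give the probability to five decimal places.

X is binomial with n = 12 and p = 0.50.
P(X ≥ 11) = C(12,11)·0.50^11·0.50^1 + C(12,12)·0.50^12·0.50^0.
= 0.002930 + 0.000244 = 0.00317.

P = 0.00317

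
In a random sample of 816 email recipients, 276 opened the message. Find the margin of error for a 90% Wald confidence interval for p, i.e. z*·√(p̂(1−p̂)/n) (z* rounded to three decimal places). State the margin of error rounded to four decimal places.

ME = 0.0272

Sample proportion p̂ = 276/816 = 0.33824.
Standard error of p̂: √(0.223832/816) = √0.000274304 = 0.016562.
z* = 1.645 at the 90% level.
ME = 1.645·0.016562 = 0.0272.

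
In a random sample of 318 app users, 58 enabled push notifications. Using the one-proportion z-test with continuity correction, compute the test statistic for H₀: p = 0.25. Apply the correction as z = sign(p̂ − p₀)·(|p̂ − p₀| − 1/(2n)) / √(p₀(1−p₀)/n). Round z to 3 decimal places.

With x = 58 successes in n = 318, p̂ = 0.18239. p̂ − p₀ = -0.067610.
Continuity correction 1/(2n) = 1/636 = 0.001572.
Corrected numerator: |-0.067610| − 0.001572 = 0.066038.
Null standard error: √(0.25·0.75/318) = √0.000589623 = 0.024282.
z = (−)0.066038/0.024282 = -2.720.

z = -2.720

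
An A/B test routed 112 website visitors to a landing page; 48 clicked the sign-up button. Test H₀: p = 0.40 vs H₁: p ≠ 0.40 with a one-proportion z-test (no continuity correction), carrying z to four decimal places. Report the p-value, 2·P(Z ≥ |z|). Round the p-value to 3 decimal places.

p-value = 0.537

The sample proportion is 48/112 = 0.42857.
SE₀ = √(0.40·0.60/112) = 0.046291.
z = (p̂ − p₀)/SE = (48/112 − 0.40)/0.046291 ≈ 0.6172.
p-value = 2·P(Z ≥ |z|) with z = 0.6172 → 0.537.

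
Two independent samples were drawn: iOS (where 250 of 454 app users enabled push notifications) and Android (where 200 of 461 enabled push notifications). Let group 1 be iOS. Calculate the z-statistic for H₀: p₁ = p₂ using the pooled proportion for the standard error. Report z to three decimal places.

z = 3.534

p̂₁ = 250/454 = 0.55066, p̂₂ = 200/461 = 0.43384.
Pooling: p̂ = 450/915 = 0.49180.
Pooled SE = √[0.2499328·0.00437184] ≈ 0.033056.
z = (p̂₁ − p̂₂)/SE = (0.55066 − 0.43384)/0.033056 = 0.11682/0.033056 = 3.534.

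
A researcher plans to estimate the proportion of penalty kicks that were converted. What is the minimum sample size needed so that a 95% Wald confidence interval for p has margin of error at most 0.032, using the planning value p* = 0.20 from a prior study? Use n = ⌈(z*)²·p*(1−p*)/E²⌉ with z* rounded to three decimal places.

n = 601

z* = 1.960 at the 95% level.
p*(1−p*) = 0.1600.
(z*)²·p*(1−p*)/E² = 3.841600·0.1600/0.001024 = 600.250.
Rounding up, n = 601.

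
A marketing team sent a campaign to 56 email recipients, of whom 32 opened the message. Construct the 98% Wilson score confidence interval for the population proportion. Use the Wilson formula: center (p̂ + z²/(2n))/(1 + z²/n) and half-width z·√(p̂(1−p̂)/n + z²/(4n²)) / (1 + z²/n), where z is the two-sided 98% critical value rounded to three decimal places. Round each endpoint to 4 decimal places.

(0.4181, 0.7122)

Here p̂ = 32/56 = 0.57143 and z = 2.326 (z² = 5.410276).
Denominator 1 + z²/n = 1 + 5.410276/56 = 1.096612.
Center = (0.57143 + 0.048306)/1.096612 = 0.56514.
Radicand: p̂(1−p̂)/n + z²/(4n²) = 0.004373178 + 0.000431304 = 0.004804482.
Half-width = 2.326·√0.004804482/1.096612 = 0.14702.
Interval: 0.56514 ± 0.14702 → (0.4181, 0.7122).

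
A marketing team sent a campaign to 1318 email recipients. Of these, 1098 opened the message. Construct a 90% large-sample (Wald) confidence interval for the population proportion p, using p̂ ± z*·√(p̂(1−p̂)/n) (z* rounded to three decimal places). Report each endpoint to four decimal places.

p̂ = 1098/1318 = 0.83308.
SE(p̂) = √(0.83308·0.16692/1318) = 0.010272.
The 90% critical value is z* = 1.645.
Margin = 1.645·0.010272 = 0.01690.
So the interval runs from 0.8162 to 0.8500.

(0.8162, 0.8500)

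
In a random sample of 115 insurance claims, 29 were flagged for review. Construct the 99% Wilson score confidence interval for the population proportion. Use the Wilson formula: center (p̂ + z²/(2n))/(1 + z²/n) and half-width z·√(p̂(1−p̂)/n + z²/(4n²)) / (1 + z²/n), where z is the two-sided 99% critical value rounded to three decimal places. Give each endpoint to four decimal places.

(0.1634, 0.3680)

p̂ = 29/115 = 0.25217; z = 2.576, so z² = 6.635776.
Denominator 1 + z²/n = 1 + 6.635776/115 = 1.057702.
Center = (0.25217 + 0.028851)/1.057702 = 0.26569.
Radicand: p̂(1−p̂)/n + z²/(4n²) = 0.001639845 + 0.000125440 = 0.001765285.
Half-width = z·√(radicand)/denom = 2.576·0.042015/1.057702 = 0.10233.
CI: 0.26569 ± 0.10233 = (0.1634, 0.3680).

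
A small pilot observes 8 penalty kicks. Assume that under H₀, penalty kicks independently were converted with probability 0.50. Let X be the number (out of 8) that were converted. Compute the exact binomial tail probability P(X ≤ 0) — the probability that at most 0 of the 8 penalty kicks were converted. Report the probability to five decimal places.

X ~ Binomial(n=8, p=0.50).
P(X ≤ 0) = C(8,0)·0.50^0·0.50^8.
= 0.003906 = 0.00391.

P = 0.00391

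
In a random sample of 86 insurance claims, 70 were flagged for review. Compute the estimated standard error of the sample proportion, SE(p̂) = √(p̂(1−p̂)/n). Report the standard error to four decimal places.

SE = 0.0420

Sample proportion p̂ = 70/86 = 0.81395.
p̂(1−p̂) = 0.151435.
Dividing by n and taking the root: √0.001760872 = 0.0420.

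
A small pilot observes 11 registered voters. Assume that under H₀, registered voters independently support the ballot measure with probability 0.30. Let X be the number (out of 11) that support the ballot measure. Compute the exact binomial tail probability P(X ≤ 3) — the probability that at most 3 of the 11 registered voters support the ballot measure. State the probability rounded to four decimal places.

X is binomial with n = 11 and p = 0.30.
P(X ≤ 3) = C(11,0)·0.30^0·0.70^11 + C(11,1)·0.30^1·0.70^10 + C(11,2)·0.30^2·0.70^9 + C(11,3)·0.30^3·0.70^8.
= 0.019773 + 0.093217 + 0.199750 + 0.256822 = 0.5696.

P = 0.5696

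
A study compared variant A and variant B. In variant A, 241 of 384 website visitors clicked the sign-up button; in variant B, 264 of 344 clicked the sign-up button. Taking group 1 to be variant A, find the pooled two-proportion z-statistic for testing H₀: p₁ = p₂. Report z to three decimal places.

p̂₁ = 241/384 = 0.62760, p̂₂ = 264/344 = 0.76744.
Pooling: p̂ = 505/728 = 0.69368.
Pooled SE = √[0.2124875·0.00551114] ≈ 0.034221.
z = (p̂₁ − p̂₂)/SE = (0.62760 − 0.76744)/0.034221 = -0.13984/0.034221 = -4.086.

z = -4.086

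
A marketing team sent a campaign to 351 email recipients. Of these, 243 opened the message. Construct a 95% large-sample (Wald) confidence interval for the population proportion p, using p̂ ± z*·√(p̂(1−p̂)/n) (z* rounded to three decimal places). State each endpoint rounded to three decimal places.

With x = 243 successes in n = 351, p̂ = 0.69231.
Standard error of p̂: √(0.213018/351) = √0.000606888 = 0.024635.
For 95% confidence, z* = 1.960.
Margin = 1.960·0.024635 = 0.04828.
CI: 0.69231 ± 0.04828 = (0.644, 0.741).

(0.644, 0.741)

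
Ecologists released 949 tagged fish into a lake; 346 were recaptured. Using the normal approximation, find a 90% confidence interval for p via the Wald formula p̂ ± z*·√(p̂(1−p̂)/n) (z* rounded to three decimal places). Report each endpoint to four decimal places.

(0.3389, 0.3903)

With x = 346 successes in n = 949, p̂ = 0.36459.
Standard error of p̂: √(0.231665/949) = √0.000244115 = 0.015624.
z* = 1.645 at the 90% level.
Margin = 1.645·0.015624 = 0.02570.
So the interval runs from 0.3389 to 0.3903.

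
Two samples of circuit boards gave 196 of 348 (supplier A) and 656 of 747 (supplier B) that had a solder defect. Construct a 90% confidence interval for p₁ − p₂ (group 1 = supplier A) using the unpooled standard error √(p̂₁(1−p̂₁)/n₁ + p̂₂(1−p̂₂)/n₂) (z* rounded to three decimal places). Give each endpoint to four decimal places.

p̂₁ = 196/348 = 0.56322, p̂₂ = 656/747 = 0.87818; p̂₁ − p̂₂ = -0.31496.
Unpooled SE = √(p̂₁(1−p̂₁)/n₁ + p̂₂(1−p̂₂)/n₂) = √(0.000706906 + 0.000143213) = 0.029157.
The 90% critical value is z* = 1.645. Margin of error = 0.04796.
So the interval runs from -0.3629 to -0.2670.

(-0.3629, -0.2670)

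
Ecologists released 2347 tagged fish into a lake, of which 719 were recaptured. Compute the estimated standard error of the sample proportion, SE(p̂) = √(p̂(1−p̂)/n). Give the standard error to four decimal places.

Sample proportion p̂ = 719/2347 = 0.30635.
p̂(1−p̂) = 0.212500.
SE = √(0.212500/2347) = √0.000090541 = 0.0095.

SE = 0.0095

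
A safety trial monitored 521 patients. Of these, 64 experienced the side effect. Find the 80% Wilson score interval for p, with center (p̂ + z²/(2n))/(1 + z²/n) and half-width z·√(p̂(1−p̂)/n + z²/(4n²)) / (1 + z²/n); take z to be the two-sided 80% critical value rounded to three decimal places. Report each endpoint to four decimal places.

(0.1056, 0.1425)

Here p̂ = 64/521 = 0.12284 and z = 1.282 (z² = 1.643524).
Denominator 1 + z²/n = 1 + 1.643524/521 = 1.003155.
Adjusted center: (0.12284 + z²/(2n))/1.003155 = 0.12403.
Radicand: p̂(1−p̂)/n + z²/(4n²) = 0.000206815 + 0.000001514 = 0.000208329.
Half-width = z·√(radicand)/denom = 1.282·0.014434/1.003155 = 0.01845.
Interval: 0.12403 ± 0.01845 → (0.1056, 0.1425).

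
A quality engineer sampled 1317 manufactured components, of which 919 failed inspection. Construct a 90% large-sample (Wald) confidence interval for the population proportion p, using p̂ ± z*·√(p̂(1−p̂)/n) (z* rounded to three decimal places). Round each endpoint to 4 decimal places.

(0.6770, 0.7186)

Sample proportion p̂ = 919/1317 = 0.69780.
SE = √(p̂(1−p̂)/n) = √(0.210876/1317) = 0.012654.
z* = 1.645 at the 90% level.
Margin = 1.645·0.012654 = 0.02082.
CI: 0.69780 ± 0.02082 = (0.6770, 0.7186).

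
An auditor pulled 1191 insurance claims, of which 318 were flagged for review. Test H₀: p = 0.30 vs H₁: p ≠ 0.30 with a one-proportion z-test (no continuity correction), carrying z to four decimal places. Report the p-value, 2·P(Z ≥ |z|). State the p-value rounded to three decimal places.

With x = 318 successes in n = 1191, p̂ = 0.26700.
Null standard error: √(0.30·0.70/1191) = √0.000176322 = 0.013279.
z = (p̂ − p₀)/SE = (318/1191 − 0.30)/0.013279 ≈ -2.4850.
From the standard normal, 2·P(Z ≥ |z|) = 0.013.

p-value = 0.013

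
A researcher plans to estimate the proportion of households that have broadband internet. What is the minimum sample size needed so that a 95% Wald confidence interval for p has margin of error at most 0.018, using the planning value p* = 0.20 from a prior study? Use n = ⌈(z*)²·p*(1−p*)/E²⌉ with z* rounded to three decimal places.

n = 1898

The 95% critical value is z* = 1.960.
p*(1−p*) = 0.1600.
(z*)²·p*(1−p*)/E² = 3.841600·0.1600/0.000324 = 1897.086.
⌈1897.086⌉ = 1898.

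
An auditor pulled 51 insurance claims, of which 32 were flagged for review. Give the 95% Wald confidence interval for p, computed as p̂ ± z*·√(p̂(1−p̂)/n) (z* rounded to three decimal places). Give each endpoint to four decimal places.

(0.4948, 0.7601)

Sample proportion p̂ = 32/51 = 0.62745.
Standard error of p̂: √(0.233756/51) = √0.004583456 = 0.067701.
The 95% critical value is z* = 1.960.
Margin of error: 1.960 × 0.067701 = 0.13269.
Interval: 0.62745 ± 0.13269 → (0.4948, 0.7601).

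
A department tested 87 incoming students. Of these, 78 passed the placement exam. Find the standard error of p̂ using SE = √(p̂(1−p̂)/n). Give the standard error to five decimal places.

p̂ = 78/87 = 0.89655.
p̂(1−p̂) = 0.89655·0.10345 = 0.092748.
SE = √(0.092748/87) = 0.03265.

SE = 0.03265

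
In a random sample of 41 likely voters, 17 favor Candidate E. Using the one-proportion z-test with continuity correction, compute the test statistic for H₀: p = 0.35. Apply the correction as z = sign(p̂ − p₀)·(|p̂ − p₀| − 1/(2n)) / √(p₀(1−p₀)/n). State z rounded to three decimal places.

Sample proportion p̂ = 17/41 = 0.41463. p̂ − p₀ = 0.064634.
1/(2n) = 0.012195.
Corrected numerator: |0.064634| − 0.012195 = 0.052439.
Null standard error: √(0.35·0.65/41) = √0.005548780 = 0.074490.
z = (+)0.052439/0.074490 = 0.704.

z = 0.704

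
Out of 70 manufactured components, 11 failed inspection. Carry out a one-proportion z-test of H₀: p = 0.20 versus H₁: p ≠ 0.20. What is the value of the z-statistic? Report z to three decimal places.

z = -0.896

With x = 11 successes in n = 70, p̂ = 0.15714.
Under H₀, SE = √(p₀(1−p₀)/n) = √(0.20·0.80/70) = √0.002285714 = 0.047809.
z = (p̂ − p₀)/SE = (0.15714 − 0.20)/0.047809 = -0.896.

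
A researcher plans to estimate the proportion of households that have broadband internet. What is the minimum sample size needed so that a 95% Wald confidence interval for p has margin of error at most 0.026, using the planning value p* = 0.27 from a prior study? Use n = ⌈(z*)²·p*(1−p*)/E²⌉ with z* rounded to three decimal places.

n = 1121

The 95% critical value is z* = 1.960.
p*(1−p*) = 0.27·0.73 = 0.1971.
(z*)²·p*(1−p*)/E² = 3.841600·0.1971/0.000676 = 1120.088.
Rounding up, n = 1121.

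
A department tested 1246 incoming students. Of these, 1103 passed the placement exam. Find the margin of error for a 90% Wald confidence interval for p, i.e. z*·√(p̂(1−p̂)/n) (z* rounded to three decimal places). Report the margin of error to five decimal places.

With x = 1103 successes in n = 1246, p̂ = 0.88523.
SE(p̂) = √(0.88523·0.11477/1246) = 0.009030.
The 90% critical value is z* = 1.645.
So ME = 0.01485.

ME = 0.01485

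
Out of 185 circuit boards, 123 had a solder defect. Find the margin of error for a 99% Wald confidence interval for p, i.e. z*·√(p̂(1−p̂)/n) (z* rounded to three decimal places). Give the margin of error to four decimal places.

ME = 0.0894

p̂ = 123/185 = 0.66486.
Standard error of p̂: √(0.222820/185) = √0.001204430 = 0.034705.
z* = 2.576 at the 99% level.
ME = 2.576·0.034705 = 0.0894.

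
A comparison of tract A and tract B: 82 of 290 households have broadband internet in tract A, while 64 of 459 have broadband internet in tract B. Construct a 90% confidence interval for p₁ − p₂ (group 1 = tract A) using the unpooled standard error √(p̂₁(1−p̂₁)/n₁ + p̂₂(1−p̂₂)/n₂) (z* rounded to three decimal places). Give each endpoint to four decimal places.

p̂₁ = 82/290 = 0.28276, p̂₂ = 64/459 = 0.13943; p̂₁ − p̂₂ = 0.14333.
SE = √(0.000699332 + 0.000261420) = √0.000960752 = 0.030996.
The 90% critical value is z* = 1.645. Margin = 1.645·0.030996 = 0.05099.
Interval: 0.14333 ± 0.05099 → (0.0923, 0.1943).

(0.0923, 0.1943)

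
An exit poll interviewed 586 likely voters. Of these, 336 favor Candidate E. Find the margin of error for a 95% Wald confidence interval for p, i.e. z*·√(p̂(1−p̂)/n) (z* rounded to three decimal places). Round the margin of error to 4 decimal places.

With x = 336 successes in n = 586, p̂ = 0.57338.
Standard error of p̂: √(0.244616/586) = √0.000417433 = 0.020431.
z* = 1.960 at the 95% level.
So ME = 0.0400.

ME = 0.0400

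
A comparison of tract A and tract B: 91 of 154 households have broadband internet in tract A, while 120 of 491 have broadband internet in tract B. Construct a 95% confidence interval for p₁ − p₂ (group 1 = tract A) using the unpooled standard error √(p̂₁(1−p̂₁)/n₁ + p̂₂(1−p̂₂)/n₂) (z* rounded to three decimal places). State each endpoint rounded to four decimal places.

p̂₁ = 91/154 = 0.59091, p̂₂ = 120/491 = 0.24440; p̂₁ − p̂₂ = 0.34651.
Unpooled SE = √(p̂₁(1−p̂₁)/n₁ + p̂₂(1−p̂₂)/n₂) = √(0.001569711 + 0.000376106) = 0.044111.
z* = 1.960 at the 95% level. Margin = 1.960·0.044111 = 0.08646.
So the interval runs from 0.2601 to 0.4330.

(0.2601, 0.4330)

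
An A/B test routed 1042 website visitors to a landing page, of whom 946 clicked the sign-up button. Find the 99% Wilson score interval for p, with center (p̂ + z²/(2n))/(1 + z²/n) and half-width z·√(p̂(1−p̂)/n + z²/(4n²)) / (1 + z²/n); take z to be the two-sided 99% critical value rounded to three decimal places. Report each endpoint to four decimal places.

(0.8821, 0.9284)

p̂ = 946/1042 = 0.90787; z = 2.576, so z² = 6.635776.
1 + z²/n = 1.006368.
Center = (0.90787 + 0.003184)/1.006368 = 0.90529.
Radicand: p̂(1−p̂)/n + z²/(4n²) = 0.000080271 + 0.000001528 = 0.000081799.
Half-width = 2.576·√0.000081799/1.006368 = 0.02315.
Interval: 0.90529 ± 0.02315 → (0.8821, 0.9284).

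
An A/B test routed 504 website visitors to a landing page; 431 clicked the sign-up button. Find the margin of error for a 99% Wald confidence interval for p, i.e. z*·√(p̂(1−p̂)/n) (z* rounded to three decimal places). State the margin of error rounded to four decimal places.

ME = 0.0404

The sample proportion is 431/504 = 0.85516.
Standard error of p̂: √(0.123862/504) = √0.000245758 = 0.015677.
z* = 2.576 at the 99% level.
ME = 2.576·0.015677 = 0.0404.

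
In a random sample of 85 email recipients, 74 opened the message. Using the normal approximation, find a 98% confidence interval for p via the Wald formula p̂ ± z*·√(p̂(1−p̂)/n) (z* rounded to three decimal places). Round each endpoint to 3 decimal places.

p̂ = 74/85 = 0.87059.
Standard error of p̂: √(0.112664/85) = √0.001325463 = 0.036407.
z* = 2.326 at the 98% level.
Margin = 2.326·0.036407 = 0.08468.
So the interval runs from 0.786 to 0.955.

(0.786, 0.955)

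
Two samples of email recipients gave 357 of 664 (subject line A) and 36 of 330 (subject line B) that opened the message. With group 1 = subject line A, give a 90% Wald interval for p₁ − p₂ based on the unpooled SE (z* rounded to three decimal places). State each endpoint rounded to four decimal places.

(0.3860, 0.4711)

p̂₁ = 357/664 = 0.53765, p̂₂ = 36/330 = 0.10909; p̂₁ − p̂₂ = 0.42856.
SE = √(0.000374371 + 0.000294515) = √0.000668886 = 0.025863.
For 90% confidence, z* = 1.645. Margin of error = 0.04254.
So the interval runs from 0.3860 to 0.4711.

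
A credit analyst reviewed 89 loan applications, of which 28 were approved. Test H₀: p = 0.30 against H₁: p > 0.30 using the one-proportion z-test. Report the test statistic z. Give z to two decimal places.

p̂ = 28/89 = 0.31461.
Under H₀, SE = √(p₀(1−p₀)/n) = √(0.30·0.70/89) = √0.002359551 = 0.048575.
z = (0.31461 − 0.30)/0.048575 = 0.01461/0.048575 = 0.30.

z = 0.30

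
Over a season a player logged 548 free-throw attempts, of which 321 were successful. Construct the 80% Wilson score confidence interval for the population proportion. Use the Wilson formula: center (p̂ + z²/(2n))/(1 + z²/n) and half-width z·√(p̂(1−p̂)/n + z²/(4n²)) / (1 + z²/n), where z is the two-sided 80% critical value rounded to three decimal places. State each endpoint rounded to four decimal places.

Here p̂ = 321/548 = 0.58577 and z = 1.282 (z² = 1.643524).
Denominator 1 + z²/n = 1 + 1.643524/548 = 1.002999.
Center = (0.58577 + 0.001500)/1.002999 = 0.58551.
Radicand: p̂(1−p̂)/n + z²/(4n²) = 0.000442781 + 0.000001368 = 0.000444149.
Half-width = 1.282·√0.000444149/1.002999 = 0.02694.
So the interval runs from 0.5586 to 0.6124.

(0.5586, 0.6124)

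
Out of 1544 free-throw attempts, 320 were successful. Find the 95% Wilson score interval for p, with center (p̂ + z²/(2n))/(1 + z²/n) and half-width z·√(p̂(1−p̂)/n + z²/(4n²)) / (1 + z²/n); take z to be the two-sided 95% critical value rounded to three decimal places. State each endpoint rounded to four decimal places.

p̂ = 320/1544 = 0.20725; z = 1.960, so z² = 3.841600.
Denominator 1 + z²/n = 1 + 3.841600/1544 = 1.002488.
Adjusted center: (0.20725 + z²/(2n))/1.002488 = 0.20798.
Radicand: p̂(1−p̂)/n + z²/(4n²) = 0.000106412 + 0.000000403 = 0.000106815.
Half-width = z·√(radicand)/denom = 1.960·0.010335/1.002488 = 0.02021.
CI: 0.20798 ± 0.02021 = (0.1878, 0.2282).

(0.1878, 0.2282)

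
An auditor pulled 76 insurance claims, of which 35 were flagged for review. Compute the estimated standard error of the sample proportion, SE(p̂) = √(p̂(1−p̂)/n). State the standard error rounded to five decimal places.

SE = 0.05717

The sample proportion is 35/76 = 0.46053.
p̂(1−p̂) = 0.46053·0.53947 = 0.248442.
Dividing by n and taking the root: √0.003268974 = 0.05717.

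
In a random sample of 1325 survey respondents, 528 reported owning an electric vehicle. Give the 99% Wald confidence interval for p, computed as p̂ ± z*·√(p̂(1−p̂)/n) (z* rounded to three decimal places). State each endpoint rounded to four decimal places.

With x = 528 successes in n = 1325, p̂ = 0.39849.
SE(p̂) = √(0.39849·0.60151/1325) = 0.013450.
The 99% critical value is z* = 2.576.
Margin = 2.576·0.013450 = 0.03465.
CI: 0.39849 ± 0.03465 = (0.3638, 0.4331).

(0.3638, 0.4331)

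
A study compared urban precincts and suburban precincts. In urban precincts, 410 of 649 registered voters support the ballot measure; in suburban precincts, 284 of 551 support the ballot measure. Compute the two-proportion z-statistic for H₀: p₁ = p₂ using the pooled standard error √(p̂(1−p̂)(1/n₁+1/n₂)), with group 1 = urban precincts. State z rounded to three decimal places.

p̂₁ = 410/649 = 0.63174, p̂₂ = 284/551 = 0.51543.
Pooled p̂ = (410+284)/(649+551) = 694/1200 = 0.57833.
SE = √[p̂(1−p̂)(1/n₁+1/n₂)] = √[0.57833·0.42167·(1/649+1/551)] ≈ 0.028607.
z = (p̂₁ − p̂₂)/SE = (0.63174 − 0.51543)/0.028607 = 0.11631/0.028607 = 4.066.

z = 4.066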